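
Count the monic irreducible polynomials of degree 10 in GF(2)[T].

99

x^(2^10) − x is the product of all monic irreducibles of degree dividing 10; Möbius inversion gives N = (1/10) Σ μ(10/d)·2^d.
Divisors of 10: 1, 2, 5, 10; μ(10/d) for each: 1, -1, -1, 1.
Σ = 2^1 − 2^2 − 2^5 + 2^10 = 990.
N = 990/10 = 99.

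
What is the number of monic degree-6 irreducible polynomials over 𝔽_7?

19544

The number of monic irreducibles of degree 6 over GF(7) is (1/6)·Σ_{d∣6} μ(6/d) 7^d.
Divisors of 6: 1, 2, 3, 6; μ(6/d) for each: 1, -1, -1, 1.
Σ = 7^1 − 7^2 − 7^3 + 7^6 = 117264.
N = 117264/6 = 19544.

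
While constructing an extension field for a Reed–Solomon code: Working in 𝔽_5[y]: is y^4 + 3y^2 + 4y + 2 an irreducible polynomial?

Write g(y) = y^4 + 3y^2 + 4y + 2.
Check for roots in 𝔽_5: g(0) = 2; g(1) = 0 → root; g(2) = 3; g(3) = 2; g(4) = 2.
g(1) = 0, so (y − 1) divides g(y); g is reducible.

No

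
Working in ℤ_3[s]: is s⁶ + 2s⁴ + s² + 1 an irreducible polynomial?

Write m(s) = s⁶ + 2s⁴ + s² + 1.
Check for roots in ℤ_3: m(0) = 1; m(1) = 2; m(2) = 2.
No roots, so no linear factors.
Monic irreducibles of degree 2 over GF(3): s² + 1, s² + s + 2, s² + 2s + 2.
None of them divide m (all give nonzero remainder).
Degree-3 irreducible divisors: test the 8 monic irreducibles of degree 3 over GF(3).
None of them divide m (all give nonzero remainder).
No irreducible factor of degree ≤ 3 exists, so m is irreducible over GF(3).

Yes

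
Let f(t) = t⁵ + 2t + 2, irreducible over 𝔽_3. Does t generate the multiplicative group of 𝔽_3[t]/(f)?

No

|GF(3^5)^×| = 3^5 − 1 = 242. Prime factorization: 242 = 2·11^2.
f is primitive ⇔ t has order 242 in GF(3)[t]/(f), i.e. t^(242/q) ≠ 1 for each prime q | 242.
t^(121) mod f = 1
t^(22) mod f = t³ + 2t² + 2t + 1.
Since t^(121) = 1, the order of t divides 121 < 242; not primitive.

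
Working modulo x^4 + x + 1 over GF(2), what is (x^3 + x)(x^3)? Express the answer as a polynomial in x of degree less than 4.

x^3 + x^2 + x + 1

Multiply in GF(2)[x]: (x^3 + x)·(x^3) = x^6 + x^4.
Reduce using x^4 ≡ x + 1 (mod x^4 + x + 1).
Reduced: x^3 + x^2 + x + 1.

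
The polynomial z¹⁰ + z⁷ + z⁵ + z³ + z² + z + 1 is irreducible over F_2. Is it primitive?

Write f(z) = z¹⁰ + z⁷ + z⁵ + z³ + z² + z + 1.
|GF(2^10)^×| = 2^10 − 1 = 1023. Prime factorization: 1023 = 3·11·31.
f is primitive ⇔ z has order 1023 in GF(2)[z]/(f), i.e. z^(1023/q) ≠ 1 for each prime q | 1023.
z^(341) mod f = 1
z^(93) mod f = z⁹ + z⁸ + z⁶ + z² + 1.
z^(33) mod f = z⁹ + z⁷ + z⁶ + z.
Since z^(341) = 1, the order of z divides 341 < 1023; not primitive.

No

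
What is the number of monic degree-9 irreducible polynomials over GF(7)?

4483696

The number of monic irreducibles of degree 9 over GF(7) is (1/9)·Σ_{d∣9} μ(9/d) 7^d.
Divisors of 9: 1, 3, 9; μ(9/d) for each: 0, -1, 1.
Σ = − 7^3 + 7^9 = 40353264.
N = 40353264/9 = 4483696.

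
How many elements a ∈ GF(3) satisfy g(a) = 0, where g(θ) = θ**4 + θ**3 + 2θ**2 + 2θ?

Evaluate at each of the 3 elements of GF(3):
g(0) = 0 → root; g(1) = 0 → root; g(2) = 0 → root.
Roots: {0, 1, 2}.

3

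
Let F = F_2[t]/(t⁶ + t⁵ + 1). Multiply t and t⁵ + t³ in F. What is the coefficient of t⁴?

Multiply in F_2[t]: (t)·(t⁵ + t³) = t⁶ + t⁴.
Reduce using t⁶ ≡ t⁵ + 1 (mod t⁶ + t⁵ + 1).
Reduced: t⁵ + t⁴ + 1.

1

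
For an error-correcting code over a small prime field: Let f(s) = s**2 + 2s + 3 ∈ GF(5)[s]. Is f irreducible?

Check for roots in GF(5): f(0) = 3; f(1) = 1; f(2) = 1; f(3) = 3; f(4) = 2.
No roots. A degree-2 polynomial over a field with no linear factor is irreducible.

Yes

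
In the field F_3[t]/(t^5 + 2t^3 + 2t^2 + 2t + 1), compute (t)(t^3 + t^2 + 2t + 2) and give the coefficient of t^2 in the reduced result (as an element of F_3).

Multiply in F_3[t]: (t)·(t^3 + t^2 + 2t + 2) = t^4 + t^3 + 2t^2 + 2t.
Reduced: t^4 + t^3 + 2t^2 + 2t.

2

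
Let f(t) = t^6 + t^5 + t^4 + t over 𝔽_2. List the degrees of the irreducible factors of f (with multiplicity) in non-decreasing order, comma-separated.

1, 1, 1, 3

Roots in 𝔽_2: f(0) = 0 → root; f(1) = 0 → root.
Linear factors from roots: (t), (t + 1).
Complete factorization: f(t) = (t)·(t + 1)^2·(t^3 + t^2 + 1).
Factor degrees with multiplicity: 1 + 1 + 1 + 3 = 6.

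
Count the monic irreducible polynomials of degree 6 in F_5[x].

The number of monic irreducibles of degree 6 over GF(5) is (1/6)·Σ_{d∣6} μ(6/d) 5^d.
Divisors of 6: 1, 2, 3, 6; μ(6/d) for each: 1, -1, -1, 1.
Σ = 5^1 − 5^2 − 5^3 + 5^6 = 15480.
N = 15480/6 = 2580.

2580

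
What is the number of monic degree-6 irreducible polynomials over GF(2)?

The number of monic irreducibles of degree 6 over GF(2) is (1/6)·Σ_{d∣6} μ(6/d) 2^d.
Divisors of 6: 1, 2, 3, 6; μ(6/d) for each: 1, -1, -1, 1.
Σ = 2^1 − 2^2 − 2^3 + 2^6 = 54.
N = 54/6 = 9.

9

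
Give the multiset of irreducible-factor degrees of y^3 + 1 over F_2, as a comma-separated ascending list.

Write g(y) = y^3 + 1.
Roots in F_2: g(0) = 1; g(1) = 0 → root.
Linear factors from roots: (y + 1).
Complete factorization: g(y) = (y + 1)·(y^2 + y + 1).
Factor degrees with multiplicity: 1 + 2 = 3.

1, 2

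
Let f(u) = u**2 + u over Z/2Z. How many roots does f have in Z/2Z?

2

Evaluate at each of the 2 elements of Z/2Z:
f(0) = 0 → root; f(1) = 0 → root.
Roots: {0, 1}.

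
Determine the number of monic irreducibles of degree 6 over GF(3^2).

The number of monic irreducibles of degree 6 over GF(9) is (1/6)·Σ_{d∣6} μ(6/d) 9^d.
Divisors of 6: 1, 2, 3, 6; μ(6/d) for each: 1, -1, -1, 1.
Σ = 9^1 − 9^2 − 9^3 + 9^6 = 530640.
N = 530640/6 = 88440.

88440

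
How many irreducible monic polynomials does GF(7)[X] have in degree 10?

28245840

x^(7^10) − x is the product of all monic irreducibles of degree dividing 10; Möbius inversion gives N = (1/10) Σ μ(10/d)·7^d.
Divisors of 10: 1, 2, 5, 10; μ(10/d) for each: 1, -1, -1, 1.
Σ = 7^1 − 7^2 − 7^5 + 7^10 = 282458400.
N = 282458400/10 = 28245840.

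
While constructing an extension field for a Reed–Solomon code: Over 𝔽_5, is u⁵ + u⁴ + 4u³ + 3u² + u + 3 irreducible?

No

Write h(u) = u⁵ + u⁴ + 4u³ + 3u² + u + 3.
Check for roots in 𝔽_5: h(0) = 3; h(1) = 3; h(2) = 2; h(3) = 0 → root; h(4) = 1.
h(3) = 0, so (u − 3) divides h(u); h is reducible.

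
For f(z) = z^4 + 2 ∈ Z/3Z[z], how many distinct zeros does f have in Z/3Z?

2

Evaluate at each of the 3 elements of Z/3Z:
f(0) = 2; f(1) = 0 → root; f(2) = 0 → root.
Roots: {1, 2}.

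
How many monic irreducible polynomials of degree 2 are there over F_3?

By the necklace-counting formula, N_3(2) = (1/2) Σ_{d|2} μ(2/d)·3^d.
Divisors of 2: 1, 2; μ(2/d) for each: -1, 1.
Σ = − 3^1 + 3^2 = 6.
N = 6/2 = 3.

3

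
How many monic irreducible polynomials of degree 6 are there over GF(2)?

9

x^(2^6) − x is the product of all monic irreducibles of degree dividing 6; Möbius inversion gives N = (1/6) Σ μ(6/d)·2^d.
Divisors of 6: 1, 2, 3, 6; μ(6/d) for each: 1, -1, -1, 1.
Σ = 2^1 − 2^2 − 2^3 + 2^6 = 54.
N = 54/6 = 9.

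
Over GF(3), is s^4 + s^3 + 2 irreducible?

Write P(s) = s^4 + s^3 + 2.
Check for roots in GF(3): P(0) = 2; P(1) = 1; P(2) = 2.
No roots, so no linear factors.
Monic irreducibles of degree 2 over GF(3): s^2 + 1, s^2 + s + 2, s^2 + 2s + 2.
None of them divide P (all give nonzero remainder).
No irreducible factor of degree ≤ 2 exists, so P is irreducible over GF(3).

Yes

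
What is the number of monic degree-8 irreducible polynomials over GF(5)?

48750

x^(5^8) − x is the product of all monic irreducibles of degree dividing 8; Möbius inversion gives N = (1/8) Σ μ(8/d)·5^d.
Divisors of 8: 1, 2, 4, 8; μ(8/d) for each: 0, 0, -1, 1.
Σ = − 5^4 + 5^8 = 390000.
N = 390000/8 = 48750.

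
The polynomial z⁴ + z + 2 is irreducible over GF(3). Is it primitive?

Yes

Write f(z) = z⁴ + z + 2.
|GF(3^4)^×| = 3^4 − 1 = 80. Prime factorization: 80 = 2^4·5.
f is primitive ⇔ z has order 80 in GF(3)[z]/(f), i.e. z^(80/q) ≠ 1 for each prime q | 80.
z^(40) mod f = 2.
z^(16) mod f = 2z³ + z + 2.
None equal 1, so z has full order 80; f is primitive.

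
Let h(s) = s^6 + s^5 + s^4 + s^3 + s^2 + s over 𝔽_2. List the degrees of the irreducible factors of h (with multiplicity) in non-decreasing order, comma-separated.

Roots in 𝔽_2: h(0) = 0 → root; h(1) = 0 → root.
Linear factors from roots: (s), (s + 1).
Complete factorization: h(s) = (s)·(s + 1)·(s^2 + s + 1)^2.
Factor degrees with multiplicity: 1 + 1 + 2 + 2 = 6.

1, 1, 2, 2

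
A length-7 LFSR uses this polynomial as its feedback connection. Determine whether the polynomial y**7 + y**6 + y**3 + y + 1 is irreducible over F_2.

Write f(y) = y**7 + y**6 + y**3 + y + 1.
Check for roots in F_2: f(0) = 1; f(1) = 1.
No roots, so no linear factors.
Monic irreducibles of degree 2 over GF(2): y**2 + y + 1.
None of them divide f (all give nonzero remainder).
Monic irreducibles of degree 3 over GF(2): y**3 + y + 1, y**3 + y**2 + 1.
None of them divide f (all give nonzero remainder).
No irreducible factor of degree ≤ 3 exists, so f is irreducible over GF(2).

Yes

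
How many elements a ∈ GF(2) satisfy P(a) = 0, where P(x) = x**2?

Evaluate at each of the 2 elements of GF(2):
P(0) = 0 → root; P(1) = 1.
Roots: {0}.

1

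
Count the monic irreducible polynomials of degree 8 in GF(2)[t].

By the necklace-counting formula, N_2(8) = (1/8) Σ_{d|8} μ(8/d)·2^d.
Divisors of 8: 1, 2, 4, 8; μ(8/d) for each: 0, 0, -1, 1.
Σ = − 2^4 + 2^8 = 240.
N = 240/8 = 30.

30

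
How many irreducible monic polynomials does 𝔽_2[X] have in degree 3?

By the necklace-counting formula, N_2(3) = (1/3) Σ_{d|3} μ(3/d)·2^d.
Divisors of 3: 1, 3; μ(3/d) for each: -1, 1.
Σ = − 2^1 + 2^3 = 6.
N = 6/3 = 2.

2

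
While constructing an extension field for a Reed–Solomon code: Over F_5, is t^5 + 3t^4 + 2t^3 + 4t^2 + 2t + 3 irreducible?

No

Write f(t) = t^5 + 3t^4 + 2t^3 + 4t^2 + 2t + 3.
Check for roots in F_5: f(0) = 3; f(1) = 0 → root; f(2) = 4; f(3) = 0 → root; f(4) = 0 → root.
f(1) = 0, so (t − 1) divides f(t); f is reducible.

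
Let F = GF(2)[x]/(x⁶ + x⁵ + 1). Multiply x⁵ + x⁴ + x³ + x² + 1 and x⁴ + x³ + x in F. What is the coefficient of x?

0

Multiply in GF(2)[x]: (x⁵ + x⁴ + x³ + x² + 1)·(x⁴ + x³ + x) = x⁹ + x⁶ + x.
Reduce using x⁶ ≡ x⁵ + 1 (mod x⁶ + x⁵ + 1).
Reduced: x³ + x².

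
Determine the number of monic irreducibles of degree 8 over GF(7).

720300

By the necklace-counting formula, N_7(8) = (1/8) Σ_{d|8} μ(8/d)·7^d.
Divisors of 8: 1, 2, 4, 8; μ(8/d) for each: 0, 0, -1, 1.
Σ = − 7^4 + 7^8 = 5762400.
N = 5762400/8 = 720300.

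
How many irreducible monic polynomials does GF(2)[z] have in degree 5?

6

The number of monic irreducibles of degree 5 over GF(2) is (1/5)·Σ_{d∣5} μ(5/d) 2^d.
Divisors of 5: 1, 5; μ(5/d) for each: -1, 1.
Σ = − 2^1 + 2^5 = 30.
N = 30/5 = 6.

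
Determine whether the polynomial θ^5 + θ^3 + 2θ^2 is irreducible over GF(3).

Write m(θ) = θ^5 + θ^3 + 2θ^2.
Check for roots in GF(3): m(0) = 0 → root; m(1) = 1; m(2) = 0 → root.
m(0) = 0, so (θ) divides m(θ); m is reducible.

No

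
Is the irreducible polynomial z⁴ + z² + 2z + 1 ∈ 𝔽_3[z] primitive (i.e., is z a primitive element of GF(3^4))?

Write f(z) = z⁴ + z² + 2z + 1.
|GF(3^4)^×| = 3^4 − 1 = 80. Prime factorization: 80 = 2^4·5.
f is primitive ⇔ z has order 80 in GF(3)[z]/(f), i.e. z^(80/q) ≠ 1 for each prime q | 80.
z^(40) mod f = 1
z^(16) mod f = 2z³ + 2.
Since z^(40) = 1, the order of z divides 40 < 80; not primitive.

No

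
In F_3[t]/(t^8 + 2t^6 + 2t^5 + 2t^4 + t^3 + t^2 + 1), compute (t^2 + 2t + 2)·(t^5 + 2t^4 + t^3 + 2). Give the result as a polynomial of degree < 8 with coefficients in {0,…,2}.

t^7 + t^6 + t^5 + 2t^3 + 2t^2 + t + 1

Multiply in F_3[t]: (t^2 + 2t + 2)·(t^5 + 2t^4 + t^3 + 2) = t^7 + t^6 + t^5 + 2t^3 + 2t^2 + t + 1.
Reduced: t^7 + t^6 + t^5 + 2t^3 + 2t^2 + t + 1.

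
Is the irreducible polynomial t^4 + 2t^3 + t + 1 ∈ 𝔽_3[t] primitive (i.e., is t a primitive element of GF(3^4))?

No

Write f(t) = t^4 + 2t^3 + t + 1.
|GF(3^4)^×| = 3^4 − 1 = 80. Prime factorization: 80 = 2^4·5.
f is primitive ⇔ t has order 80 in GF(3)[t]/(f), i.e. t^(80/q) ≠ 1 for each prime q | 80.
t^(40) mod f = 1
t^(16) mod f = 2t^2 + 2t + 1.
Since t^(40) = 1, the order of t divides 40 < 80; not primitive.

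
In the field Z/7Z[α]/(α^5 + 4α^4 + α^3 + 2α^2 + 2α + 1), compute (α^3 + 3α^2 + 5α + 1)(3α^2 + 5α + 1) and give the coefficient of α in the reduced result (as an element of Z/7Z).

Multiply in Z/7Z[α]: (α^3 + 3α^2 + 5α + 1)·(3α^2 + 5α + 1) = 3α^5 + 3α^3 + 3α^2 + 3α + 1.
Reduce using α^5 ≡ 3α^4 + 6α^3 + 5α^2 + 5α + 6 (mod α^5 + 4α^4 + α^3 + 2α^2 + 2α + 1).
Reduced: 2α^4 + 4α^2 + 4α + 5.

4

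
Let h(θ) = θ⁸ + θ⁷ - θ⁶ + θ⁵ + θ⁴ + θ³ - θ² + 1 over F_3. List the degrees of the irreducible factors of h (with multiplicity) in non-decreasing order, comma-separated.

Roots in F_3: h(0) = 1; h(1) = 1; h(2) = 1.
Complete factorization: h(θ) = (θ⁸ + θ⁷ - θ⁶ + θ⁵ + θ⁴ + θ³ - θ² + 1).
Factor degrees with multiplicity: 8 = 8.

8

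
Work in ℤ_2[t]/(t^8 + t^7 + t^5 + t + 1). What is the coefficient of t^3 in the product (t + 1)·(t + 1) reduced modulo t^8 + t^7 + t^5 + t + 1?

Multiply in ℤ_2[t]: (t + 1)·(t + 1) = t^2 + 1.
Reduced: t^2 + 1.

0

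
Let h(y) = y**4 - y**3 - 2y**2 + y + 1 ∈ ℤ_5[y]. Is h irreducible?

No

Check for roots in ℤ_5: h(0) = 1; h(1) = 0 → root; h(2) = 3; h(3) = 0 → root; h(4) = 0 → root.
h(1) = 0, so (y − 1) divides h(y); h is reducible.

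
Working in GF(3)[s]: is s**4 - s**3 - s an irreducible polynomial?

No

Write m(s) = s**4 - s**3 - s.
Check for roots in GF(3): m(0) = 0 → root; m(1) = 2; m(2) = 0 → root.
m(0) = 0, so (s) divides m(s); m is reducible.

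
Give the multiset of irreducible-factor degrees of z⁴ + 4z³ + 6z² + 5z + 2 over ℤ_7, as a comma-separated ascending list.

Write g(z) = z⁴ + 4z³ + 6z² + 5z + 2.
Linear factors from roots: (z + 5), (z + 3), (z + 2), (z + 1).
Complete factorization: g(z) = (z + 1)·(z + 2)·(z + 3)·(z + 5).
Factor degrees with multiplicity: 1 + 1 + 1 + 1 = 4.

1, 1, 1, 1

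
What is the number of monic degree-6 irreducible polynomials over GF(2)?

9

x^(2^6) − x is the product of all monic irreducibles of degree dividing 6; Möbius inversion gives N = (1/6) Σ μ(6/d)·2^d.
Divisors of 6: 1, 2, 3, 6; μ(6/d) for each: 1, -1, -1, 1.
Σ = 2^1 − 2^2 − 2^3 + 2^6 = 54.
N = 54/6 = 9.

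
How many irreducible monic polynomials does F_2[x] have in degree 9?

The number of monic irreducibles of degree 9 over GF(2) is (1/9)·Σ_{d∣9} μ(9/d) 2^d.
Divisors of 9: 1, 3, 9; μ(9/d) for each: 0, -1, 1.
Σ = − 2^3 + 2^9 = 504.
N = 504/9 = 56.

56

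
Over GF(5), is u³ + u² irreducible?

No

Write g(u) = u³ + u².
Check for roots in GF(5): g(0) = 0 → root; g(1) = 2; g(2) = 2; g(3) = 1; g(4) = 0 → root.
g(0) = 0, so (u) divides g(u); g is reducible.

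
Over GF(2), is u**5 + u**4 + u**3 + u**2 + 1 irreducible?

Write f(u) = u**5 + u**4 + u**3 + u**2 + 1.
Check for roots in GF(2): f(0) = 1; f(1) = 1.
No roots, so no linear factors.
Monic irreducibles of degree 2 over GF(2): u**2 + u + 1.
None of them divide f (all give nonzero remainder).
No irreducible factor of degree ≤ 2 exists, so f is irreducible over GF(2).

Yes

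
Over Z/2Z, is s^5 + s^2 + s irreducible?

No

Write m(s) = s^5 + s^2 + s.
Check for roots in Z/2Z: m(0) = 0 → root; m(1) = 1.
m(0) = 0, so (s) divides m(s); m is reducible.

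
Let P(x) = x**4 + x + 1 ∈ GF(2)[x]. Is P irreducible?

Check for roots in GF(2): P(0) = 1; P(1) = 1.
No roots, so no linear factors.
Monic irreducibles of degree 2 over GF(2): x**2 + x + 1.
None of them divide P (all give nonzero remainder).
No irreducible factor of degree ≤ 2 exists, so P is irreducible over GF(2).

Yes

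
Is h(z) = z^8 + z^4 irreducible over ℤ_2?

No

Check for roots in ℤ_2: h(0) = 0 → root; h(1) = 0 → root.
h(0) = 0, so (z) divides h(z); h is reducible.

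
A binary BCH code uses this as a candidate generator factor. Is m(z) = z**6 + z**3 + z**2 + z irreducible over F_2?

No

Check for roots in F_2: m(0) = 0 → root; m(1) = 0 → root.
m(0) = 0, so (z) divides m(z); m is reducible.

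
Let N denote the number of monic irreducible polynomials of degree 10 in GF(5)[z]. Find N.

976248

The number of monic irreducibles of degree 10 over GF(5) is (1/10)·Σ_{d∣10} μ(10/d) 5^d.
Divisors of 10: 1, 2, 5, 10; μ(10/d) for each: 1, -1, -1, 1.
Σ = 5^1 − 5^2 − 5^5 + 5^10 = 9762480.
N = 9762480/10 = 976248.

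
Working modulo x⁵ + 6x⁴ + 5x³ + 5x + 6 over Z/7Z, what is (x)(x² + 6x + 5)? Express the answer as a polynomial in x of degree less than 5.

x^3 + 6x^2 + 5x

Multiply in Z/7Z[x]: (x)·(x² + 6x + 5) = x³ + 6x² + 5x.
Reduced: x³ + 6x² + 5x.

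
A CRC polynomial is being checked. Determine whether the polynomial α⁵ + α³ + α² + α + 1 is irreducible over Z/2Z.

Write m(α) = α⁵ + α³ + α² + α + 1.
Check for roots in Z/2Z: m(0) = 1; m(1) = 1.
No roots, so no linear factors.
Monic irreducibles of degree 2 over GF(2): α² + α + 1.
None of them divide m (all give nonzero remainder).
No irreducible factor of degree ≤ 2 exists, so m is irreducible over GF(2).

Yes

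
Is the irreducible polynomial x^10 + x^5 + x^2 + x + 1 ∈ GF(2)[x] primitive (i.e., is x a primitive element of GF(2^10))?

Write f(x) = x^10 + x^5 + x^2 + x + 1.
|GF(2^10)^×| = 2^10 − 1 = 1023. Prime factorization: 1023 = 3·11·31.
f is primitive ⇔ x has order 1023 in GF(2)[x]/(f), i.e. x^(1023/q) ≠ 1 for each prime q | 1023.
x^(341) mod f = x^5 + x.
x^(93) mod f = x^9 + x^8.
x^(33) mod f = x^9 + x^8 + x^6 + x^5 + x^4 + x + 1.
None equal 1, so x has full order 1023; f is primitive.

Yes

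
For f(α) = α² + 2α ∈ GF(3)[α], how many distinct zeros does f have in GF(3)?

Evaluate at each of the 3 elements of GF(3):
f(0) = 0 → root; f(1) = 0 → root; f(2) = 2.
Roots: {0, 1}.

2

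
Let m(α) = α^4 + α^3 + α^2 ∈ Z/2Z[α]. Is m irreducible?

No

Check for roots in Z/2Z: m(0) = 0 → root; m(1) = 1.
m(0) = 0, so (α) divides m(α); m is reducible.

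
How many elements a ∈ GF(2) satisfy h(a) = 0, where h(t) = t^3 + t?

Evaluate at each of the 2 elements of GF(2):
h(0) = 0 → root; h(1) = 0 → root.
Roots: {0, 1}.

2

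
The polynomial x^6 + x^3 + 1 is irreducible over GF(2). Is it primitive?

No

Write f(x) = x^6 + x^3 + 1.
|GF(2^6)^×| = 2^6 − 1 = 63. Prime factorization: 63 = 3^2·7.
f is primitive ⇔ x has order 63 in GF(2)[x]/(f), i.e. x^(63/q) ≠ 1 for each prime q | 63.
x^(21) mod f = x^3.
x^(9) mod f = 1
Since x^(9) = 1, the order of x divides 9 < 63; not primitive.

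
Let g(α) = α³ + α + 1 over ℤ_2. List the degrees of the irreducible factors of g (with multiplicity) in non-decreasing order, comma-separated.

3

Roots in ℤ_2: g(0) = 1; g(1) = 1.
Complete factorization: g(α) = (α³ + α + 1).
Factor degrees with multiplicity: 3 = 3.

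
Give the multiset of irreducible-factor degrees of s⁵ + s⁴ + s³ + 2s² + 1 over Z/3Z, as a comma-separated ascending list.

Write h(s) = s⁵ + s⁴ + s³ + 2s² + 1.
Roots in Z/3Z: h(0) = 1; h(1) = 0 → root; h(2) = 2.
Linear factors from roots: (s + 2).
Complete factorization: h(s) = (s + 2)·(s² + 1)·(s² + 2s + 2).
Factor degrees with multiplicity: 1 + 2 + 2 = 5.

1, 2, 2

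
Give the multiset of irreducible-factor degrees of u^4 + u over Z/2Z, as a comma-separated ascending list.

Write h(u) = u^4 + u.
Roots in Z/2Z: h(0) = 0 → root; h(1) = 0 → root.
Linear factors from roots: (u), (u + 1).
Complete factorization: h(u) = (u)·(u + 1)·(u^2 + u + 1).
Factor degrees with multiplicity: 1 + 1 + 2 = 4.

1, 1, 2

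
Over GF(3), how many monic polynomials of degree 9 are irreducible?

Gauss's count: N_{3}(9) = (1/9) Σ_{d|9} μ(9/d)·3^d.
Divisors of 9: 1, 3, 9; μ(9/d) for each: 0, -1, 1.
Σ = − 3^3 + 3^9 = 19656.
N = 19656/9 = 2184.

2184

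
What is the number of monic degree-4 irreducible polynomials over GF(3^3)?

The number of monic irreducibles of degree 4 over GF(27) is (1/4)·Σ_{d∣4} μ(4/d) 27^d.
Divisors of 4: 1, 2, 4; μ(4/d) for each: 0, -1, 1.
Σ = − 27^2 + 27^4 = 530712.
N = 530712/4 = 132678.

132678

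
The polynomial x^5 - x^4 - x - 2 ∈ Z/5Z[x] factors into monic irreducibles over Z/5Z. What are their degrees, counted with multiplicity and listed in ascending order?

Write g(x) = x^5 - x^4 - x - 2.
Roots in Z/5Z: g(0) = 3; g(1) = 2; g(2) = 2; g(3) = 2; g(4) = 2.
Complete factorization: g(x) = (x^2 + x + 2)·(x^3 - 2x^2 - 1).
Factor degrees with multiplicity: 2 + 3 = 5.

2, 3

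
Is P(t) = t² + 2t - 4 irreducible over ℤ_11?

Check each element of ℤ_11 for a root: P(0)=7, P(1)=10, P(2)=4, P(3)=0, P(4)=9, P(5)=9, P(6)=0, P(7)=4, P(8)=10, P(9)=7, P(10)=6.
P(3) = 0, so (t − 3) divides P(t); P is reducible.

No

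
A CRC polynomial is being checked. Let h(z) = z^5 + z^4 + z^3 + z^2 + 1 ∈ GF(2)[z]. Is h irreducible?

Yes

Check for roots in GF(2): h(0) = 1; h(1) = 1.
No roots, so no linear factors.
Monic irreducibles of degree 2 over GF(2): z^2 + z + 1.
None of them divide h (all give nonzero remainder).
No irreducible factor of degree ≤ 2 exists, so h is irreducible over GF(2).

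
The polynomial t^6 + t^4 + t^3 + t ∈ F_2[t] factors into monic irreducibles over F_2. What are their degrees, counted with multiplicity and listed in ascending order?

1, 1, 1, 1, 2

Write f(t) = t^6 + t^4 + t^3 + t.
Roots in F_2: f(0) = 0 → root; f(1) = 0 → root.
Linear factors from roots: (t), (t + 1).
Complete factorization: f(t) = (t)·(t + 1)^3·(t^2 + t + 1).
Factor degrees with multiplicity: 1 + 1 + 1 + 1 + 2 = 6.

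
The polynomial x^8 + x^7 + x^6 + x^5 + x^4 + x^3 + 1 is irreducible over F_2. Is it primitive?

No

Write f(x) = x^8 + x^7 + x^6 + x^5 + x^4 + x^3 + 1.
|GF(2^8)^×| = 2^8 − 1 = 255. Prime factorization: 255 = 3·5·17.
f is primitive ⇔ x has order 255 in GF(2)[x]/(f), i.e. x^(255/q) ≠ 1 for each prime q | 255.
x^(85) mod f = 1
x^(51) mod f = x^7 + x^5 + x^3 + x^2 + 1.
x^(15) mod f = x^7 + x^6 + x^3 + x + 1.
Since x^(85) = 1, the order of x divides 85 < 255; not primitive.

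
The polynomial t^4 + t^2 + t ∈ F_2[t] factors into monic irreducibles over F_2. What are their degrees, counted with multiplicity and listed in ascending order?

1, 3

Write h(t) = t^4 + t^2 + t.
Roots in F_2: h(0) = 0 → root; h(1) = 1.
Linear factors from roots: (t).
Complete factorization: h(t) = (t)·(t^3 + t + 1).
Factor degrees with multiplicity: 1 + 3 = 4.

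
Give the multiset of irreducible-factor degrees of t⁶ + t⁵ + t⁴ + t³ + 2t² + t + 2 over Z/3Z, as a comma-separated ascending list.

1, 1, 2, 2

Write f(t) = t⁶ + t⁵ + t⁴ + t³ + 2t² + t + 2.
Roots in Z/3Z: f(0) = 2; f(1) = 0 → root; f(2) = 0 → root.
Linear factors from roots: (t + 2), (t + 1).
Complete factorization: f(t) = (t + 1)·(t + 2)·(t² + 2t + 2)^2.
Factor degrees with multiplicity: 1 + 1 + 2 + 2 = 6.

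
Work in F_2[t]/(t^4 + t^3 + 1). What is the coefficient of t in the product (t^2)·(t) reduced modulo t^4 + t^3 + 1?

0

Multiply in F_2[t]: (t^2)·(t) = t^3.
Reduced: t^3.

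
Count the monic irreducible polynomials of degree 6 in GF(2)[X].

9

The number of monic irreducibles of degree 6 over GF(2) is (1/6)·Σ_{d∣6} μ(6/d) 2^d.
Divisors of 6: 1, 2, 3, 6; μ(6/d) for each: 1, -1, -1, 1.
Σ = 2^1 − 2^2 − 2^3 + 2^6 = 54.
N = 54/6 = 9.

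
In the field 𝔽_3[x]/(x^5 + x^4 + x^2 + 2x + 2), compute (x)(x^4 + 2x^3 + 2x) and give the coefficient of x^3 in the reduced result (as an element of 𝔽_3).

Multiply in 𝔽_3[x]: (x)·(x^4 + 2x^3 + 2x) = x^5 + 2x^4 + 2x^2.
Reduce using x^5 ≡ 2x^4 + 2x^2 + x + 1 (mod x^5 + x^4 + x^2 + 2x + 2).
Reduced: x^4 + x^2 + x + 1.

0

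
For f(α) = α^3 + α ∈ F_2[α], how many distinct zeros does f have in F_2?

2

Evaluate at each of the 2 elements of F_2:
f(0) = 0 → root; f(1) = 0 → root.
Roots: {0, 1}.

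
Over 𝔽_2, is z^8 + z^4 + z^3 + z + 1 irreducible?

Yes

Write h(z) = z^8 + z^4 + z^3 + z + 1.
Check for roots in 𝔽_2: h(0) = 1; h(1) = 1.
No roots, so no linear factors.
Monic irreducibles of degree 2 over GF(2): z^2 + z + 1.
None of them divide h (all give nonzero remainder).
Monic irreducibles of degree 3 over GF(2): z^3 + z + 1, z^3 + z^2 + 1.
None of them divide h (all give nonzero remainder).
Monic irreducibles of degree 4 over GF(2): z^4 + z + 1, z^4 + z^3 + 1, z^4 + z^3 + z^2 + z + 1.
None of them divide h (all give nonzero remainder).
No irreducible factor of degree ≤ 4 exists, so h is irreducible over GF(2).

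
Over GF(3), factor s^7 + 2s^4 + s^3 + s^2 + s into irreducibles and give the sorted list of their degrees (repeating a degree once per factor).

Write h(s) = s^7 + 2s^4 + s^3 + s^2 + s.
Roots in GF(3): h(0) = 0 → root; h(1) = 0 → root; h(2) = 0 → root.
Linear factors from roots: (s), (s + 2), (s + 1).
Complete factorization: h(s) = (s)·(s + 1)·(s + 2)^2·(s^3 + s^2 + 2s + 1).
Factor degrees with multiplicity: 1 + 1 + 1 + 1 + 3 = 7.

1, 1, 1, 1, 3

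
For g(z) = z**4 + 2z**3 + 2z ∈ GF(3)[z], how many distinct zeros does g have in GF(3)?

2

Evaluate at each of the 3 elements of GF(3):
g(0) = 0 → root; g(1) = 2; g(2) = 0 → root.
Roots: {0, 2}.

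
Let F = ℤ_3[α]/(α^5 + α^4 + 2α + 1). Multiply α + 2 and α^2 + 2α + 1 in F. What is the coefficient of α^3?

Multiply in ℤ_3[α]: (α + 2)·(α^2 + 2α + 1) = α^3 + α^2 + 2α + 2.
Reduced: α^3 + α^2 + 2α + 2.

1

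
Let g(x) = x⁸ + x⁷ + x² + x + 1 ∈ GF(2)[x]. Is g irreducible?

Check for roots in GF(2): g(0) = 1; g(1) = 1.
No roots, so no linear factors.
Monic irreducibles of degree 2 over GF(2): x² + x + 1.
None of them divide g (all give nonzero remainder).
Monic irreducibles of degree 3 over GF(2): x³ + x + 1, x³ + x² + 1.
None of them divide g (all give nonzero remainder).
Monic irreducibles of degree 4 over GF(2): x⁴ + x + 1, x⁴ + x³ + 1, x⁴ + x³ + x² + x + 1.
None of them divide g (all give nonzero remainder).
No irreducible factor of degree ≤ 4 exists, so g is irreducible over GF(2).

Yes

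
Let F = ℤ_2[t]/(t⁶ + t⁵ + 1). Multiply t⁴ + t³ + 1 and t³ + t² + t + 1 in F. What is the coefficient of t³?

Multiply in ℤ_2[t]: (t⁴ + t³ + 1)·(t³ + t² + t + 1) = t⁷ + t² + t + 1.
Reduce using t⁶ ≡ t⁵ + 1 (mod t⁶ + t⁵ + 1).
Reduced: t⁵ + t².

0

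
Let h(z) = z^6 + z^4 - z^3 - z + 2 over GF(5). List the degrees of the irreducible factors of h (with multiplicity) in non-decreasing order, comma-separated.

Roots in GF(5): h(0) = 2; h(1) = 2; h(2) = 2; h(3) = 2; h(4) = 1.
Complete factorization: h(z) = (z^6 + z^4 - z^3 - z + 2).
Factor degrees with multiplicity: 6 = 6.

6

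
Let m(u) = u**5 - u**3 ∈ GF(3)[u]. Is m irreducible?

No

Check for roots in GF(3): m(0) = 0 → root; m(1) = 0 → root; m(2) = 0 → root.
m(0) = 0, so (u) divides m(u); m is reducible.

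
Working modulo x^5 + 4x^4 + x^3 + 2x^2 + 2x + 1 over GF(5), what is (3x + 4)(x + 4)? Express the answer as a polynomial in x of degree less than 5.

Multiply in GF(5)[x]: (3x + 4)·(x + 4) = 3x^2 + x + 1.
Reduced: 3x^2 + x + 1.

3x^2 + x + 1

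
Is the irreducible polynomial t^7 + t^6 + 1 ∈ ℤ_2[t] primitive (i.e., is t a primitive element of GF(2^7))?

Yes

Write f(t) = t^7 + t^6 + 1.
|GF(2^7)^×| = 2^7 − 1 = 127. Prime factorization: 127 = 127.
f is primitive ⇔ t has order 127 in GF(2)[t]/(f), i.e. t^(127/q) ≠ 1 for each prime q | 127.
t^(1) mod f = t.
None equal 1, so t has full order 127; f is primitive.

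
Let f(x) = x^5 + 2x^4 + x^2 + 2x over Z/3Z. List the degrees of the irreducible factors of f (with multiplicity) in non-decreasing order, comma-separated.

Roots in Z/3Z: f(0) = 0 → root; f(1) = 0 → root; f(2) = 0 → root.
Linear factors from roots: (x), (x + 2), (x + 1).
Complete factorization: f(x) = (x)·(x + 2)·(x + 1)^3.
Factor degrees with multiplicity: 1 + 1 + 1 + 1 + 1 = 5.

1, 1, 1, 1, 1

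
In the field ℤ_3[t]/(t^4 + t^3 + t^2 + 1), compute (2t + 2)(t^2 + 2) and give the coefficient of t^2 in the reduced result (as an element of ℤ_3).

Multiply in ℤ_3[t]: (2t + 2)·(t^2 + 2) = 2t^3 + 2t^2 + t + 1.
Reduced: 2t^3 + 2t^2 + t + 1.

2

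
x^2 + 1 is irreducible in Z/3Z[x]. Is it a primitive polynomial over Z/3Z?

No

Write f(x) = x^2 + 1.
|GF(3^2)^×| = 3^2 − 1 = 8. Prime factorization: 8 = 2^3.
f is primitive ⇔ x has order 8 in GF(3)[x]/(f), i.e. x^(8/q) ≠ 1 for each prime q | 8.
x^(4) mod f = 1
Since x^(4) = 1, the order of x divides 4 < 8; not primitive.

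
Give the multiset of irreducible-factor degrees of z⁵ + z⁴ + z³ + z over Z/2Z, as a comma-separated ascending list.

1, 1, 3

Write h(z) = z⁵ + z⁴ + z³ + z.
Roots in Z/2Z: h(0) = 0 → root; h(1) = 0 → root.
Linear factors from roots: (z), (z + 1).
Complete factorization: h(z) = (z)·(z + 1)·(z³ + z + 1).
Factor degrees with multiplicity: 1 + 1 + 3 = 5.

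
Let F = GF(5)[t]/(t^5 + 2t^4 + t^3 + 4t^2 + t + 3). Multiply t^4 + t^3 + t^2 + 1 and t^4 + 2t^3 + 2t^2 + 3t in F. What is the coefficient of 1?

Multiply in GF(5)[t]: (t^4 + t^3 + t^2 + 1)·(t^4 + 2t^3 + 2t^2 + 3t) = t^8 + 3t^7 + 2t^5 + t^4 + 2t^2 + 3t.
Reduce using t^5 ≡ 3t^4 + 4t^3 + t^2 + 4t + 2 (mod t^5 + 2t^4 + t^3 + 4t^2 + t + 3).
Reduced: 3t^4 + 4t + 1.

1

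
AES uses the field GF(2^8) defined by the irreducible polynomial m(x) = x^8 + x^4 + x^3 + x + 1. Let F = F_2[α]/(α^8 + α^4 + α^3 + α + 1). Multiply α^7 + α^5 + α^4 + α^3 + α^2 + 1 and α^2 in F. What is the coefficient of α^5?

0

Multiply in F_2[α]: (α^7 + α^5 + α^4 + α^3 + α^2 + 1)·(α^2) = α^9 + α^7 + α^6 + α^5 + α^4 + α^2.
Reduce using α^8 ≡ α^4 + α^3 + α + 1 (mod α^8 + α^4 + α^3 + α + 1).
Reduced: α^7 + α^6 + α.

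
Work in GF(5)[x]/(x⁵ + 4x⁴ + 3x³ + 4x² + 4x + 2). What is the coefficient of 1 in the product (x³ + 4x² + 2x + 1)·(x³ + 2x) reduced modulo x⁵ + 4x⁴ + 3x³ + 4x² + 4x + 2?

0

Multiply in GF(5)[x]: (x³ + 4x² + 2x + 1)·(x³ + 2x) = x⁶ + 4x⁵ + 4x⁴ + 4x³ + 4x² + 2x.
Reduce using x⁵ ≡ x⁴ + 2x³ + x² + x + 3 (mod x⁵ + 4x⁴ + 3x³ + 4x² + 4x + 2).
Reduced: x⁴.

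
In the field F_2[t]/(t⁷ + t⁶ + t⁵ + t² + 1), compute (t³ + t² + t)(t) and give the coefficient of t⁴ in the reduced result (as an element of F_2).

Multiply in F_2[t]: (t³ + t² + t)·(t) = t⁴ + t³ + t².
Reduced: t⁴ + t³ + t².

1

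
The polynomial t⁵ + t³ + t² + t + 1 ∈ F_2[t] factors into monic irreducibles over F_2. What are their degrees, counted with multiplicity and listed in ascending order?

Write g(t) = t⁵ + t³ + t² + t + 1.
Roots in F_2: g(0) = 1; g(1) = 1.
Complete factorization: g(t) = (t⁵ + t³ + t² + t + 1).
Factor degrees with multiplicity: 5 = 5.

5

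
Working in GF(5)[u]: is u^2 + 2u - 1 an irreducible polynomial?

Yes

Write P(u) = u^2 + 2u - 1.
Check for roots in GF(5): P(0) = 4; P(1) = 2; P(2) = 2; P(3) = 4; P(4) = 3.
No roots. A degree-2 polynomial over a field with no linear factor is irreducible.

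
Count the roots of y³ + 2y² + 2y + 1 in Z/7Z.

Write P(y) = y³ + 2y² + 2y + 1.
Evaluate at each of the 7 elements of Z/7Z:
P(0) = 1; P(1) = 6; P(2) = 0 → root; P(3) = 3; P(4) = 0 → root; P(5) = 4; P(6) = 0 → root.
Roots: {2, 4, 6}.

3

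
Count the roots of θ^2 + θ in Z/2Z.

Write P(θ) = θ^2 + θ.
Evaluate at each of the 2 elements of Z/2Z:
P(0) = 0 → root; P(1) = 0 → root.
Roots: {0, 1}.

2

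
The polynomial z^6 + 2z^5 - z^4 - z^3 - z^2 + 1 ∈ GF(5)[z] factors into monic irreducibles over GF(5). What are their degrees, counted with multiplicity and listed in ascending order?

2, 4

Write f(z) = z^6 + 2z^5 - z^4 - z^3 - z^2 + 1.
Roots in GF(5): f(0) = 1; f(1) = 1; f(2) = 1; f(3) = 4; f(4) = 4.
Complete factorization: f(z) = (z^2 + 2z - 2)·(z^4 + z^2 + 2z + 2).
Factor degrees with multiplicity: 2 + 4 = 6.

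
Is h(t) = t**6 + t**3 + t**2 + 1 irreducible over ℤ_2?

Check for roots in ℤ_2: h(0) = 1; h(1) = 0 → root.
h(1) = 0, so (t − 1) divides h(t); h is reducible.

No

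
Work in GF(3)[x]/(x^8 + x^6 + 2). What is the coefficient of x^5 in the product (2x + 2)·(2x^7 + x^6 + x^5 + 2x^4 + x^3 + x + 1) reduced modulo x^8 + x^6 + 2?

Multiply in GF(3)[x]: (2x + 2)·(2x^7 + x^6 + x^5 + 2x^4 + x^3 + x + 1) = x^8 + x^6 + 2x^3 + 2x^2 + x + 2.
Reduce using x^8 ≡ 2x^6 + 1 (mod x^8 + x^6 + 2).
Reduced: 2x^3 + 2x^2 + x.

0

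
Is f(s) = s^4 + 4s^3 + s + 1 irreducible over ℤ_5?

Check for roots in ℤ_5: f(0) = 1; f(1) = 2; f(2) = 1; f(3) = 3; f(4) = 2.
No roots, so no linear factors.
Degree-2 irreducible divisors: test the 10 monic irreducibles of degree 2 over GF(5).
None of them divide f (all give nonzero remainder).
No irreducible factor of degree ≤ 2 exists, so f is irreducible over GF(5).

Yes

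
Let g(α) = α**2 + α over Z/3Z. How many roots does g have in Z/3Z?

Evaluate at each of the 3 elements of Z/3Z:
g(0) = 0 → root; g(1) = 2; g(2) = 0 → root.
Roots: {0, 2}.

2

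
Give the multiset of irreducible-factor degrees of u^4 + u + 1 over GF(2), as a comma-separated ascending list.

4

Write g(u) = u^4 + u + 1.
Roots in GF(2): g(0) = 1; g(1) = 1.
Complete factorization: g(u) = (u^4 + u + 1).
Factor degrees with multiplicity: 4 = 4.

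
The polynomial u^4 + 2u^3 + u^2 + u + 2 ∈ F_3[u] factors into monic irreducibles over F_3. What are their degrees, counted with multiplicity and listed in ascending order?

Write g(u) = u^4 + 2u^3 + u^2 + u + 2.
Roots in F_3: g(0) = 2; g(1) = 1; g(2) = 1.
Complete factorization: g(u) = (u^4 + 2u^3 + u^2 + u + 2).
Factor degrees with multiplicity: 4 = 4.

4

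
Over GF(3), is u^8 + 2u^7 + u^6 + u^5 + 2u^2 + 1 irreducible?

Write g(u) = u^8 + 2u^7 + u^6 + u^5 + 2u^2 + 1.
Check for roots in GF(3): g(0) = 1; g(1) = 2; g(2) = 2.
No roots, so no linear factors.
Monic irreducibles of degree 2 over GF(3): u^2 + 1, u^2 + u + 2, u^2 + 2u + 2.
None of them divide g (all give nonzero remainder).
Degree-3 irreducible divisors: test the 8 monic irreducibles of degree 3 over GF(3).
None of them divide g (all give nonzero remainder).
Degree-4 irreducible divisors: test the 18 monic irreducibles of degree 4 over GF(3).
None of them divide g (all give nonzero remainder).
No irreducible factor of degree ≤ 4 exists, so g is irreducible over GF(3).

Yes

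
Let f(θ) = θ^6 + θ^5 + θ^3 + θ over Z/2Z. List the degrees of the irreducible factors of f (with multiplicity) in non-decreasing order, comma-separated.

Roots in Z/2Z: f(0) = 0 → root; f(1) = 0 → root.
Linear factors from roots: (θ), (θ + 1).
Complete factorization: f(θ) = (θ)·(θ + 1)·(θ^4 + θ + 1).
Factor degrees with multiplicity: 1 + 1 + 4 = 6.

1, 1, 4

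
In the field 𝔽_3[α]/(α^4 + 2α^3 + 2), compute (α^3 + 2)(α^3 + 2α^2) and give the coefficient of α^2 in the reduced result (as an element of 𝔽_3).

2

Multiply in 𝔽_3[α]: (α^3 + 2)·(α^3 + 2α^2) = α^6 + 2α^5 + 2α^3 + α^2.
Reduce using α^4 ≡ α^3 + 1 (mod α^4 + 2α^3 + 2).
Reduced: 2α^3 + 2α^2.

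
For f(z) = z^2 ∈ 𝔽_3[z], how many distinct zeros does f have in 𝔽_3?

1

Evaluate at each of the 3 elements of 𝔽_3:
f(0) = 0 → root; f(1) = 1; f(2) = 1.
Roots: {0}.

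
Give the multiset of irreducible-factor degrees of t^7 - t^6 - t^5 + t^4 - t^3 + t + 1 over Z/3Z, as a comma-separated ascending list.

Write h(t) = t^7 - t^6 - t^5 + t^4 - t^3 + t + 1.
Roots in Z/3Z: h(0) = 1; h(1) = 1; h(2) = 1.
Complete factorization: h(t) = (t^2 + 1)·(t^2 + t - 1)·(t^3 + t^2 + t - 1).
Factor degrees with multiplicity: 2 + 2 + 3 = 7.

2, 2, 3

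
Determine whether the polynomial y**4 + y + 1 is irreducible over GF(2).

Write g(y) = y**4 + y + 1.
Check for roots in GF(2): g(0) = 1; g(1) = 1.
No roots, so no linear factors.
Monic irreducibles of degree 2 over GF(2): y**2 + y + 1.
None of them divide g (all give nonzero remainder).
No irreducible factor of degree ≤ 2 exists, so g is irreducible over GF(2).

Yes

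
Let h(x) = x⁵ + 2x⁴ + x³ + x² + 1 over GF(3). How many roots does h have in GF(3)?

1

Evaluate at each of the 3 elements of GF(3):
h(0) = 1; h(1) = 0 → root; h(2) = 2.
Roots: {1}.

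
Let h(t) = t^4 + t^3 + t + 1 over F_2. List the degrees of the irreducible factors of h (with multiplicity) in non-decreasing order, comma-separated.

1, 1, 2

Roots in F_2: h(0) = 1; h(1) = 0 → root.
Linear factors from roots: (t + 1).
Complete factorization: h(t) = (t + 1)^2·(t^2 + t + 1).
Factor degrees with multiplicity: 1 + 1 + 2 = 4.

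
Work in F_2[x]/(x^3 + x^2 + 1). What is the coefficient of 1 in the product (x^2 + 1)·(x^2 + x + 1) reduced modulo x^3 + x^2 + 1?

Multiply in F_2[x]: (x^2 + 1)·(x^2 + x + 1) = x^4 + x^3 + x + 1.
Reduce using x^3 ≡ x^2 + 1 (mod x^3 + x^2 + 1).
Reduced: 1.

1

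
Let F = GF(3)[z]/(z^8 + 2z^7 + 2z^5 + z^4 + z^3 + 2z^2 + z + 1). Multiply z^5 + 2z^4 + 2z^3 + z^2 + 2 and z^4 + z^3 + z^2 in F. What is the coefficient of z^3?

Multiply in GF(3)[z]: (z^5 + 2z^4 + 2z^3 + z^2 + 2)·(z^4 + z^3 + z^2) = z^9 + 2z^7 + 2z^6 + 2z^3 + 2z^2.
Reduce using z^8 ≡ z^7 + z^5 + 2z^4 + 2z^3 + z^2 + 2z + 2 (mod z^8 + 2z^7 + 2z^5 + z^4 + z^3 + 2z^2 + z + 1).
Reduced: z^4 + 2z^3 + 2z^2 + z + 2.

2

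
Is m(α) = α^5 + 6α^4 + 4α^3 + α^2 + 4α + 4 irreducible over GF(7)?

Check for roots in GF(7): m(0) = 4; m(1) = 6; m(2) = 1; m(3) = 1; m(4) = 3; m(5) = 4; m(6) = 2.
No roots, so no linear factors.
Degree-2 irreducible divisors: test the 21 monic irreducibles of degree 2 over GF(7).
None of them divide m (all give nonzero remainder).
No irreducible factor of degree ≤ 2 exists, so m is irreducible over GF(7).

Yes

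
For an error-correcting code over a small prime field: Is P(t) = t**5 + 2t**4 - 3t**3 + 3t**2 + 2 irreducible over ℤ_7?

Check for roots in ℤ_7: P(0) = 2; P(1) = 5; P(2) = 5; P(3) = 3; P(4) = 1; P(5) = 3; P(6) = 2.
No roots, so no linear factors.
Degree-2 irreducible divisors: test the 21 monic irreducibles of degree 2 over GF(7).
t**2 - 3t - 1 divides P: P(t) = (t**2 - 3t - 1)·(t**3 - 2t**2 - t - 2).

No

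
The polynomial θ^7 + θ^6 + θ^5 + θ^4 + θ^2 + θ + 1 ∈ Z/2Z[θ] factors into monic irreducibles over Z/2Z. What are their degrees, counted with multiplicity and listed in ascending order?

7

Write g(θ) = θ^7 + θ^6 + θ^5 + θ^4 + θ^2 + θ + 1.
Roots in Z/2Z: g(0) = 1; g(1) = 1.
Complete factorization: g(θ) = (θ^7 + θ^6 + θ^5 + θ^4 + θ^2 + θ + 1).
Factor degrees with multiplicity: 7 = 7.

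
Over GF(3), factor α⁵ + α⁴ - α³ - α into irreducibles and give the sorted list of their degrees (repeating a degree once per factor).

Write h(α) = α⁵ + α⁴ - α³ - α.
Roots in GF(3): h(0) = 0 → root; h(1) = 0 → root; h(2) = 2.
Linear factors from roots: (α), (α - 1).
Complete factorization: h(α) = (α)·(α - 1)·(α³ - α² + α + 1).
Factor degrees with multiplicity: 1 + 1 + 3 = 5.

1, 1, 3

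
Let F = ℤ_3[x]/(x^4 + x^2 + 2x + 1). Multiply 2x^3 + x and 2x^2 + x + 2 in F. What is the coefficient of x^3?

Multiply in ℤ_3[x]: (2x^3 + x)·(2x^2 + x + 2) = x^5 + 2x^4 + x^2 + 2x.
Reduce using x^4 ≡ 2x^2 + x + 2 (mod x^4 + x^2 + 2x + 1).
Reduced: 2x^3 + 1.

2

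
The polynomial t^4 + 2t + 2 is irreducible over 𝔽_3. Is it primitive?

Write f(t) = t^4 + 2t + 2.
|GF(3^4)^×| = 3^4 − 1 = 80. Prime factorization: 80 = 2^4·5.
f is primitive ⇔ t has order 80 in GF(3)[t]/(f), i.e. t^(80/q) ≠ 1 for each prime q | 80.
t^(40) mod f = 2.
t^(16) mod f = t^3 + 2t + 2.
None equal 1, so t has full order 80; f is primitive.

Yes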